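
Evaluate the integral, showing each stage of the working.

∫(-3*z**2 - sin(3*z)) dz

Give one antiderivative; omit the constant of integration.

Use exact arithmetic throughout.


Step 1. Rewrite: now ∫(-3*z**2) dz + ∫(-sin(3*z)) dz.
Step 2. Evaluate the standard form: now cos(3*z)/3 + ∫(-3*z**2) dz.
Step 3. Evaluate the standard form: now -z**3 + cos(3*z)/3.
Answer: -z**3 + cos(3*z)/3.


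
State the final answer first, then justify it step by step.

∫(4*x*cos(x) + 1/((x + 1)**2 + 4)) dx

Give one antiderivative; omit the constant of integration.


The answer is 4*x*sin(x) + 4*cos(x) + atan(x/2 + 1/2)/2.
Step 1. Rewrite: now ∫(4*x*cos(x)) dx + ∫(1/((x + 1)**2 + 4)) dx.
Step 2. Substitute u = x + 1, turning ∫(1/((x + 1)**2 + 4)) dx into ∫(1/(u**2 + 4)) du: now ∫(4*x*cos(x)) dx + ∫(1/(u**2 + 4)) du.
Step 3. Evaluate the standard form: now atan(u/2)/2 + ∫(4*x*cos(x)) dx.
Step 4. Substitute back u = x + 1: now atan(x/2 + 1/2)/2 + ∫(4*x*cos(x)) dx.
Step 5. Integrate ∫(4*x*cos(x)) dx by parts with u = x, dv = (4*cos(x)) dx, so v = 4*sin(x): now 4*x*sin(x) + atan(x/2 + 1/2)/2 + ∫(-4*sin(x)) dx.
Step 6. Evaluate the standard form: now 4*x*sin(x) + 4*cos(x) + atan(x/2 + 1/2)/2.
Answer: 4*x*sin(x) + 4*cos(x) + atan(x/2 + 1/2)/2.


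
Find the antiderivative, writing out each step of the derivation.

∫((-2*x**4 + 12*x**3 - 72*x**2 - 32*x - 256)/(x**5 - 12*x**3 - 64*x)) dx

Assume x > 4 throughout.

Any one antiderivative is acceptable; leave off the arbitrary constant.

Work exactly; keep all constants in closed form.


Step 1. Decompose ∫((-2*x**4 + 12*x**3 - 72*x**2 - 32*x - 256)/(x**5 - 12*x**3 - 64*x)) dx by partial fractions, (-2*x**4 + 12*x**3 - 72*x**2 - 32*x - 256)/(x**5 - 12*x**3 - 64*x) = 4/(x**2 + 4) - 4/(x + 4) - 2/(x - 4) + 4/x: now ∫(4/x) dx + ∫(-2/(x - 4)) dx + ∫(-4/(x + 4)) dx + ∫(4/(x**2 + 4)) dx.
Step 2. Evaluate the standard form [assuming x > 4]: now -2*log(x - 4) + ∫(4/x) dx + ∫(-4/(x + 4)) dx + ∫(4/(x**2 + 4)) dx.
Step 3. Evaluate the standard form [assuming x > 0]: now 4*log(x) - 2*log(x - 4) + ∫(-4/(x + 4)) dx + ∫(4/(x**2 + 4)) dx.
Step 4. Evaluate the standard form [assuming x > -4]: now 4*log(x) - 2*log(x - 4) - 4*log(x + 4) + ∫(4/(x**2 + 4)) dx.
Step 5. Evaluate the standard form: now 4*log(x) - 2*log(x - 4) - 4*log(x + 4) + 2*atan(x/2).
Answer: 4*log(x) - 2*log(x - 4) - 4*log(x + 4) + 2*atan(x/2).


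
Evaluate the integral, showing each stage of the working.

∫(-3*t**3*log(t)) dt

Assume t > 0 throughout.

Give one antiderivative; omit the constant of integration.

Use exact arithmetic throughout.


Step 1. Integrate ∫(-3*t**3*log(t)) dt by parts with u = log(t), dv = (-3*t**3) dt, so v = -3*t**4/4 [assuming t > 0]: now -3*t**4*log(t)/4 + ∫(3*t**3/4) dt.
Step 2. Evaluate the standard form: now -3*t**4*log(t)/4 + 3*t**4/16.
Answer: -3*t**4*log(t)/4 + 3*t**4/16.


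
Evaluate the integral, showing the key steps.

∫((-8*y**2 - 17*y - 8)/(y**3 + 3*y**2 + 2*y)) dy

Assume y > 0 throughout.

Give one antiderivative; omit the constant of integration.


Step 1. Decompose ∫((-8*y**2 - 17*y - 8)/(y**3 + 3*y**2 + 2*y)) dy by partial fractions, (-8*y**2 - 17*y - 8)/(y**3 + 3*y**2 + 2*y) = -3/(y + 2) - 1/(y + 1) - 4/y: now ∫(-4/y) dy + ∫(-1/(y + 1)) dy + ∫(-3/(y + 2)) dy.
Step 2. Evaluate the standard form [assuming y > -2]: now -3*log(y + 2) + ∫(-4/y) dy + ∫(-1/(y + 1)) dy.
Step 3. Evaluate the standard form [assuming y > -1]: now -log(y + 1) - 3*log(y + 2) + ∫(-4/y) dy.
Step 4. Evaluate the standard form [assuming y > 0]: now -4*log(y) - log(y + 1) - 3*log(y + 2).
Answer: -4*log(y) - log(y + 1) - 3*log(y + 2).


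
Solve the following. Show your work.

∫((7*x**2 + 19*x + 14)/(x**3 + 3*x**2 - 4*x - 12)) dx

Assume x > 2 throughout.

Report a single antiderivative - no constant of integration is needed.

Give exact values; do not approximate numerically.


Step 1. Decompose ∫((7*x**2 + 19*x + 14)/(x**3 + 3*x**2 - 4*x - 12)) dx by partial fractions, (7*x**2 + 19*x + 14)/(x**3 + 3*x**2 - 4*x - 12) = 4/(x + 3) - 1/(x + 2) + 4/(x - 2): now ∫(4/(x - 2)) dx + ∫(-1/(x + 2)) dx + ∫(4/(x + 3)) dx.
Step 2. Evaluate the standard form [assuming x > -3]: now 4*log(x + 3) + ∫(4/(x - 2)) dx + ∫(-1/(x + 2)) dx.
Step 3. Evaluate the standard form [assuming x > -2]: now -log(x + 2) + 4*log(x + 3) + ∫(4/(x - 2)) dx.
Step 4. Evaluate the standard form [assuming x > 2]: now 4*log(x - 2) - log(x + 2) + 4*log(x + 3).
Answer: 4*log(x - 2) - log(x + 2) + 4*log(x + 3).


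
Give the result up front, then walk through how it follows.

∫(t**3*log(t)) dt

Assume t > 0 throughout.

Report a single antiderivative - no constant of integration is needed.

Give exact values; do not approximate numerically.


The answer is t**4*log(t)/4 - t**4/16.
Step 1. Integrate ∫(t**3*log(t)) dt by parts with u = log(t), dv = (t**3) dt, so v = t**4/4 [assuming t > 0]: now t**4*log(t)/4 + ∫(-t**3/4) dt.
Step 2. Evaluate the standard form: now t**4*log(t)/4 - t**4/16.
Answer: t**4*log(t)/4 - t**4/16.


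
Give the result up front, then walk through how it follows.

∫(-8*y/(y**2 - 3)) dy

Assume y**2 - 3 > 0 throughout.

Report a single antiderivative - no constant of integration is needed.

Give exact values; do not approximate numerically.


The answer is -4*log(y**2 - 3).
Step 1. Substitute u = y**2 - 3, turning ∫(-8*y/(y**2 - 3)) dy into ∫(-4/u) du: now ∫(-4/u) du.
Step 2. Evaluate the standard form [assuming u > 0]: now -4*log(u).
Step 3. Substitute back u = y**2 - 3: now -4*log(y**2 - 3).
Answer: -4*log(y**2 - 3).


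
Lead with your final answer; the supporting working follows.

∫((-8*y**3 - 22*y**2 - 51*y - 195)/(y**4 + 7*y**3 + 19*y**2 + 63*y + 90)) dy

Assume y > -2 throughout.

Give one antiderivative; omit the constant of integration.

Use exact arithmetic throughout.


The answer is -3*log(y + 2) - 5*log(y + 5) + atan(y/3).
Step 1. Decompose ∫((-8*y**3 - 22*y**2 - 51*y - 195)/(y**4 + 7*y**3 + 19*y**2 + 63*y + 90)) dy by partial fractions, (-8*y**3 - 22*y**2 - 51*y - 195)/(y**4 + 7*y**3 + 19*y**2 + 63*y + 90) = 3/(y**2 + 9) - 5/(y + 5) - 3/(y + 2): now ∫(-3/(y + 2)) dy + ∫(-5/(y + 5)) dy + ∫(3/(y**2 + 9)) dy.
Step 2. Evaluate the standard form [assuming y > -5]: now -5*log(y + 5) + ∫(-3/(y + 2)) dy + ∫(3/(y**2 + 9)) dy.
Step 3. Evaluate the standard form [assuming y > -2]: now -3*log(y + 2) - 5*log(y + 5) + ∫(3/(y**2 + 9)) dy.
Step 4. Evaluate the standard form: now -3*log(y + 2) - 5*log(y + 5) + atan(y/3).
Answer: -3*log(y + 2) - 5*log(y + 5) + atan(y/3).


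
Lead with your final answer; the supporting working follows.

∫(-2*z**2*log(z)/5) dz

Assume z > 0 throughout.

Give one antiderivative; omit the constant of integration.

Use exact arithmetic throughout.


The answer is -2*z**3*log(z)/15 + 2*z**3/45.
Step 1. Integrate ∫(-2*z**2*log(z)/5) dz by parts with u = log(z), dv = (-2*z**2/5) dz, so v = -2*z**3/15 [assuming z > 0]: now -2*z**3*log(z)/15 + ∫(2*z**2/15) dz.
Step 2. Evaluate the standard form: now -2*z**3*log(z)/15 + 2*z**3/45.
Answer: -2*z**3*log(z)/15 + 2*z**3/45.


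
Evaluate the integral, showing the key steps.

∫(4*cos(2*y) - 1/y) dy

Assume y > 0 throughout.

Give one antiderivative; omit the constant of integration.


Step 1. Rewrite: now ∫(-1/y) dy + ∫(4*cos(2*y)) dy.
Step 2. Evaluate the standard form: now 2*sin(2*y) + ∫(-1/y) dy.
Step 3. Evaluate the standard form [assuming y > 0]: now -log(y) + 2*sin(2*y).
Answer: -log(y) + 2*sin(2*y).


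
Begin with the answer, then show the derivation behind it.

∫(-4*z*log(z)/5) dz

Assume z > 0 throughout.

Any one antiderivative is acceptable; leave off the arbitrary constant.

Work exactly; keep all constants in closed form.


The answer is -2*z**2*log(z)/5 + z**2/5.
Step 1. Integrate ∫(-4*z*log(z)/5) dz by parts with u = log(z), dv = (-4*z/5) dz, so v = -2*z**2/5 [assuming z > 0]: now -2*z**2*log(z)/5 + ∫(2*z/5) dz.
Step 2. Evaluate the standard form: now -2*z**2*log(z)/5 + z**2/5.
Answer: -2*z**2*log(z)/5 + z**2/5.


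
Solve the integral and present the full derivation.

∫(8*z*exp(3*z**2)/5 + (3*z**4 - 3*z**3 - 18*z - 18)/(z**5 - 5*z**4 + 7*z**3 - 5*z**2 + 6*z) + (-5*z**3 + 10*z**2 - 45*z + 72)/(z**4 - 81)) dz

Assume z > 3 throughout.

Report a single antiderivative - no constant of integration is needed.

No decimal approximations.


Step 1. Rewrite: now ∫(8*z*exp(3*z**2)/5) dz + ∫((-5*z**3 + 10*z**2 - 45*z + 72)/(z**4 - 81)) dz + ∫((3*z**4 - 3*z**3 - 18*z - 18)/(z**5 - 5*z**4 + 7*z**3 - 5*z**2 + 6*z)) dz.
Step 2. Substitute u = z**2, turning ∫(8*z*exp(3*z**2)/5) dz into ∫(4*exp(3*u)/5) du: now ∫((-5*z**3 + 10*z**2 - 45*z + 72)/(z**4 - 81)) dz + ∫((3*z**4 - 3*z**3 - 18*z - 18)/(z**5 - 5*z**4 + 7*z**3 - 5*z**2 + 6*z)) dz + ∫(4*exp(3*u)/5) du.
Step 3. Evaluate the standard form: now 4*exp(3*u)/15 + ∫((-5*z**3 + 10*z**2 - 45*z + 72)/(z**4 - 81)) dz + ∫((3*z**4 - 3*z**3 - 18*z - 18)/(z**5 - 5*z**4 + 7*z**3 - 5*z**2 + 6*z)) dz.
Step 4. Substitute back u = z**2: now 4*exp(3*z**2)/15 + ∫((-5*z**3 + 10*z**2 - 45*z + 72)/(z**4 - 81)) dz + ∫((3*z**4 - 3*z**3 - 18*z - 18)/(z**5 - 5*z**4 + 7*z**3 - 5*z**2 + 6*z)) dz.
Step 5. Decompose ∫((3*z**4 - 3*z**3 - 18*z - 18)/(z**5 - 5*z**4 + 7*z**3 - 5*z**2 + 6*z)) dz by partial fractions, (3*z**4 - 3*z**3 - 18*z - 18)/(z**5 - 5*z**4 + 7*z**3 - 5*z**2 + 6*z) = -3/(z**2 + 1) + 3/(z - 2) + 3/(z - 3) - 3/z: now 4*exp(3*z**2)/15 + ∫(-3/z) dz + ∫((-5*z**3 + 10*z**2 - 45*z + 72)/(z**4 - 81)) dz + ∫(3/(z - 3)) dz + ∫(3/(z - 2)) dz + ∫(-3/(z**2 + 1)) dz.
Step 6. Evaluate the standard form [assuming z > 3]: now 4*exp(3*z**2)/15 + 3*log(z - 3) + ∫(-3/z) dz + ∫((-5*z**3 + 10*z**2 - 45*z + 72)/(z**4 - 81)) dz + ∫(3/(z - 2)) dz + ∫(-3/(z**2 + 1)) dz.
Step 7. Evaluate the standard form [assuming z > 0]: now 4*exp(3*z**2)/15 - 3*log(z) + 3*log(z - 3) + ∫((-5*z**3 + 10*z**2 - 45*z + 72)/(z**4 - 81)) dz + ∫(3/(z - 2)) dz + ∫(-3/(z**2 + 1)) dz.
Step 8. Evaluate the standard form [assuming z > 2]: now 4*exp(3*z**2)/15 - 3*log(z) + 3*log(z - 3) + 3*log(z - 2) + ∫((-5*z**3 + 10*z**2 - 45*z + 72)/(z**4 - 81)) dz + ∫(-3/(z**2 + 1)) dz.
Step 9. Evaluate the standard form: now 4*exp(3*z**2)/15 - 3*log(z) + 3*log(z - 3) + 3*log(z - 2) - 3*atan(z) + ∫((-5*z**3 + 10*z**2 - 45*z + 72)/(z**4 - 81)) dz.
Step 10. Decompose ∫((-5*z**3 + 10*z**2 - 45*z + 72)/(z**4 - 81)) dz by partial fractions, (-5*z**3 + 10*z**2 - 45*z + 72)/(z**4 - 81) = 1/(z**2 + 9) - 4/(z + 3) - 1/(z - 3): now 4*exp(3*z**2)/15 - 3*log(z) + 3*log(z - 3) + 3*log(z - 2) - 3*atan(z) + ∫(-1/(z - 3)) dz + ∫(-4/(z + 3)) dz + ∫(1/(z**2 + 9)) dz.
Step 11. Evaluate the standard form [assuming z > -3]: now 4*exp(3*z**2)/15 - 3*log(z) + 3*log(z - 3) + 3*log(z - 2) - 4*log(z + 3) - 3*atan(z) + ∫(-1/(z - 3)) dz + ∫(1/(z**2 + 9)) dz.
Step 12. Evaluate the standard form [assuming z > 3]: now 4*exp(3*z**2)/15 - 3*log(z) + 2*log(z - 3) + 3*log(z - 2) - 4*log(z + 3) - 3*atan(z) + ∫(1/(z**2 + 9)) dz.
Step 13. Evaluate the standard form: now 4*exp(3*z**2)/15 - 3*log(z) + 2*log(z - 3) + 3*log(z - 2) - 4*log(z + 3) + atan(z/3)/3 - 3*atan(z).
Answer: 4*exp(3*z**2)/15 - 3*log(z) + 2*log(z - 3) + 3*log(z - 2) - 4*log(z + 3) + atan(z/3)/3 - 3*atan(z).


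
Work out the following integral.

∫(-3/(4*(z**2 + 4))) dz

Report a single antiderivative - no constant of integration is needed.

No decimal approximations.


Answer: -3*atan(z/2)/8.


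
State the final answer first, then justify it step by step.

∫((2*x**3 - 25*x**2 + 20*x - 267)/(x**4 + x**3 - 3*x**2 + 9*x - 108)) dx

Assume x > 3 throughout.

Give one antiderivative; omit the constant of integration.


The answer is -3*log(x - 3) + 5*log(x + 4) + 2*atan(x/3)/3.
Step 1. Decompose ∫((2*x**3 - 25*x**2 + 20*x - 267)/(x**4 + x**3 - 3*x**2 + 9*x - 108)) dx by partial fractions, (2*x**3 - 25*x**2 + 20*x - 267)/(x**4 + x**3 - 3*x**2 + 9*x - 108) = 2/(x**2 + 9) + 5/(x + 4) - 3/(x - 3): now ∫(-3/(x - 3)) dx + ∫(5/(x + 4)) dx + ∫(2/(x**2 + 9)) dx.
Step 2. Evaluate the standard form [assuming x > 3]: now -3*log(x - 3) + ∫(5/(x + 4)) dx + ∫(2/(x**2 + 9)) dx.
Step 3. Evaluate the standard form [assuming x > -4]: now -3*log(x - 3) + 5*log(x + 4) + ∫(2/(x**2 + 9)) dx.
Step 4. Evaluate the standard form: now -3*log(x - 3) + 5*log(x + 4) + 2*atan(x/3)/3.
Answer: -3*log(x - 3) + 5*log(x + 4) + 2*atan(x/3)/3.


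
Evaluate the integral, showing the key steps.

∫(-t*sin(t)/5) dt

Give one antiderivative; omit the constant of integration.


Step 1. Integrate ∫(-t*sin(t)/5) dt by parts with u = t, dv = (-sin(t)/5) dt, so v = cos(t)/5: now t*cos(t)/5 + ∫(-cos(t)/5) dt.
Step 2. Evaluate the standard form: now t*cos(t)/5 - sin(t)/5.
Answer: t*cos(t)/5 - sin(t)/5.


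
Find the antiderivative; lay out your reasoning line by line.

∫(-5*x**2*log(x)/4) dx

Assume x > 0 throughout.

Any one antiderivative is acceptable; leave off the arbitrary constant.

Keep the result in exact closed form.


Step 1. Integrate ∫(-5*x**2*log(x)/4) dx by parts with u = log(x), dv = (-5*x**2/4) dx, so v = -5*x**3/12 [assuming x > 0]: now -5*x**3*log(x)/12 + ∫(5*x**2/12) dx.
Step 2. Evaluate the standard form: now -5*x**3*log(x)/12 + 5*x**3/36.
Answer: -5*x**3*log(x)/12 + 5*x**3/36.


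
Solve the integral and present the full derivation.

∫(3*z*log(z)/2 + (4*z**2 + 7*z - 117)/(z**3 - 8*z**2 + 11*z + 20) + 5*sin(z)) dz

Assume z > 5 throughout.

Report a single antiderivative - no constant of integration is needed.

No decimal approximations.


Step 1. Rewrite: now ∫(3*z*log(z)/2) dz + ∫((4*z**2 + 7*z - 117)/(z**3 - 8*z**2 + 11*z + 20)) dz + ∫(5*sin(z)) dz.
Step 2. Decompose ∫((4*z**2 + 7*z - 117)/(z**3 - 8*z**2 + 11*z + 20)) dz by partial fractions, (4*z**2 + 7*z - 117)/(z**3 - 8*z**2 + 11*z + 20) = -4/(z + 1) + 5/(z - 4) + 3/(z - 5): now ∫(3*z*log(z)/2) dz + ∫(3/(z - 5)) dz + ∫(5/(z - 4)) dz + ∫(-4/(z + 1)) dz + ∫(5*sin(z)) dz.
Step 3. Evaluate the standard form [assuming z > -1]: now -4*log(z + 1) + ∫(3*z*log(z)/2) dz + ∫(3/(z - 5)) dz + ∫(5/(z - 4)) dz + ∫(5*sin(z)) dz.
Step 4. Evaluate the standard form [assuming z > 4]: now 5*log(z - 4) - 4*log(z + 1) + ∫(3*z*log(z)/2) dz + ∫(3/(z - 5)) dz + ∫(5*sin(z)) dz.
Step 5. Evaluate the standard form [assuming z > 5]: now 3*log(z - 5) + 5*log(z - 4) - 4*log(z + 1) + ∫(3*z*log(z)/2) dz + ∫(5*sin(z)) dz.
Step 6. Integrate ∫(3*z*log(z)/2) dz by parts with u = log(z), dv = (3*z/2) dz, so v = 3*z**2/4 [assuming z > 0]: now 3*z**2*log(z)/4 + 3*log(z - 5) + 5*log(z - 4) - 4*log(z + 1) + ∫(-3*z/4) dz + ∫(5*sin(z)) dz.
Step 7. Evaluate the standard form: now 3*z**2*log(z)/4 - 3*z**2/8 + 3*log(z - 5) + 5*log(z - 4) - 4*log(z + 1) + ∫(5*sin(z)) dz.
Step 8. Evaluate the standard form: now 3*z**2*log(z)/4 - 3*z**2/8 + 3*log(z - 5) + 5*log(z - 4) - 4*log(z + 1) - 5*cos(z).
Answer: 3*z**2*log(z)/4 - 3*z**2/8 + 3*log(z - 5) + 5*log(z - 4) - 4*log(z + 1) - 5*cos(z).


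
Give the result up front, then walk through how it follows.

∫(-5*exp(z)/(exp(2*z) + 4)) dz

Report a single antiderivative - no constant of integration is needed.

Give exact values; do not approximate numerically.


The answer is -5*atan(exp(z)/2)/2.
Step 1. Substitute u = exp(z), turning ∫(-5*exp(z)/(exp(2*z) + 4)) dz into ∫(-5/(u**2 + 4)) du: now ∫(-5/(u**2 + 4)) du.
Step 2. Evaluate the standard form: now -5*atan(u/2)/2.
Step 3. Substitute back u = exp(z): now -5*atan(exp(z)/2)/2.
Answer: -5*atan(exp(z)/2)/2.


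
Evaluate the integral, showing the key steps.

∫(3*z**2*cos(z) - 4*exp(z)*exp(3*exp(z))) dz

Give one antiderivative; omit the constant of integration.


Step 1. Rewrite: now ∫(3*z**2*cos(z)) dz + ∫(-4*exp(z)*exp(3*exp(z))) dz.
Step 2. Substitute u = exp(z), turning ∫(-4*exp(z)*exp(3*exp(z))) dz into ∫(-4*exp(3*u)) du: now ∫(3*z**2*cos(z)) dz + ∫(-4*exp(3*u)) du.
Step 3. Evaluate the standard form: now -4*exp(3*u)/3 + ∫(3*z**2*cos(z)) dz.
Step 4. Substitute back u = exp(z): now -4*exp(3*exp(z))/3 + ∫(3*z**2*cos(z)) dz.
Step 5. Integrate ∫(3*z**2*cos(z)) dz by parts with u = z**2, dv = (3*cos(z)) dz, so v = 3*sin(z): now 3*z**2*sin(z) - 4*exp(3*exp(z))/3 + ∫(-6*z*sin(z)) dz.
Step 6. Integrate ∫(-6*z*sin(z)) dz by parts with u = z, dv = (-6*sin(z)) dz, so v = 6*cos(z): now 3*z**2*sin(z) + 6*z*cos(z) - 4*exp(3*exp(z))/3 + ∫(-6*cos(z)) dz.
Step 7. Evaluate the standard form: now 3*z**2*sin(z) + 6*z*cos(z) - 4*exp(3*exp(z))/3 - 6*sin(z).
Answer: 3*z**2*sin(z) + 6*z*cos(z) - 4*exp(3*exp(z))/3 - 6*sin(z).


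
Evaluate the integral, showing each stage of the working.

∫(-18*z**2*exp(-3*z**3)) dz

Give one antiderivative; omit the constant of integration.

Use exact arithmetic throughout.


Step 1. Substitute u = z**3, turning ∫(-18*z**2*exp(-3*z**3)) dz into ∫(-6*exp(-3*u)) du: now ∫(-6*exp(-3*u)) du.
Step 2. Evaluate the standard form: now 2*exp(-3*u).
Step 3. Substitute back u = z**3: now 2*exp(-3*z**3).
Answer: 2*exp(-3*z**3).


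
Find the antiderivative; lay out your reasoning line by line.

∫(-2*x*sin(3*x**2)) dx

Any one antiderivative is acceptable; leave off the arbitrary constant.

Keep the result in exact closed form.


Step 1. Substitute u = x**2, turning ∫(-2*x*sin(3*x**2)) dx into ∫(-sin(3*u)) du: now ∫(-sin(3*u)) du.
Step 2. Evaluate the standard form: now cos(3*u)/3.
Step 3. Substitute back u = x**2: now cos(3*x**2)/3.
Answer: cos(3*x**2)/3.


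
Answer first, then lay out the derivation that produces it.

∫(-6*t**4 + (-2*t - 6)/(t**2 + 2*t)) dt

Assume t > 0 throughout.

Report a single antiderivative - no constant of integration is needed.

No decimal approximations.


The answer is -6*t**5/5 - 3*log(t) + log(t + 2).
Step 1. Rewrite: now ∫(-6*t**4) dt + ∫((-2*t - 6)/(t**2 + 2*t)) dt.
Step 2. Evaluate the standard form: now -6*t**5/5 + ∫((-2*t - 6)/(t**2 + 2*t)) dt.
Step 3. Decompose ∫((-2*t - 6)/(t**2 + 2*t)) dt by partial fractions, (-2*t - 6)/(t**2 + 2*t) = 1/(t + 2) - 3/t: now -6*t**5/5 + ∫(-3/t) dt + ∫(1/(t + 2)) dt.
Step 4. Evaluate the standard form [assuming t > 0]: now -6*t**5/5 - 3*log(t) + ∫(1/(t + 2)) dt.
Step 5. Evaluate the standard form [assuming t > -2]: now -6*t**5/5 - 3*log(t) + log(t + 2).
Answer: -6*t**5/5 - 3*log(t) + log(t + 2).


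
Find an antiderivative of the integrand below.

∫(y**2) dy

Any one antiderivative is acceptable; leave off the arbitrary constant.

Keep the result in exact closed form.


Answer: y**3/3.


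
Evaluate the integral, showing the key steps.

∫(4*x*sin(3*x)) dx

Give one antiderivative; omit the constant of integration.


Step 1. Integrate ∫(4*x*sin(3*x)) dx by parts with u = x, dv = (4*sin(3*x)) dx, so v = -4*cos(3*x)/3: now -4*x*cos(3*x)/3 + ∫(4*cos(3*x)/3) dx.
Step 2. Evaluate the standard form: now -4*x*cos(3*x)/3 + 4*sin(3*x)/9.
Answer: -4*x*cos(3*x)/3 + 4*sin(3*x)/9.


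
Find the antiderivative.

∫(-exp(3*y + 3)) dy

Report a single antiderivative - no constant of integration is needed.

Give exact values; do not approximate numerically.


Answer: -exp(3*y + 3)/3.


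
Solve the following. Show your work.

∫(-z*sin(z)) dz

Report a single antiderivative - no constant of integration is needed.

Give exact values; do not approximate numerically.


Step 1. Integrate ∫(-z*sin(z)) dz by parts with u = z, dv = (-sin(z)) dz, so v = cos(z): now z*cos(z) + ∫(-cos(z)) dz.
Step 2. Evaluate the standard form: now z*cos(z) - sin(z).
Answer: z*cos(z) - sin(z).


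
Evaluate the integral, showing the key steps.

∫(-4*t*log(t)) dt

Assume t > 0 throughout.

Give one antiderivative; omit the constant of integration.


Step 1. Integrate ∫(-4*t*log(t)) dt by parts with u = log(t), dv = (-4*t) dt, so v = -2*t**2 [assuming t > 0]: now -2*t**2*log(t) + ∫(2*t) dt.
Step 2. Evaluate the standard form: now -2*t**2*log(t) + t**2.
Answer: -2*t**2*log(t) + t**2.


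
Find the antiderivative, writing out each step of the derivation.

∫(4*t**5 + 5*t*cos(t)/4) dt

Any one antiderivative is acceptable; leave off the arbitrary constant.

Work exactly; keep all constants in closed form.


Step 1. Rewrite: now ∫(4*t**5) dt + ∫(5*t*cos(t)/4) dt.
Step 2. Evaluate the standard form: now 2*t**6/3 + ∫(5*t*cos(t)/4) dt.
Step 3. Integrate ∫(5*t*cos(t)/4) dt by parts with u = t, dv = (5*cos(t)/4) dt, so v = 5*sin(t)/4: now 2*t**6/3 + 5*t*sin(t)/4 + ∫(-5*sin(t)/4) dt.
Step 4. Evaluate the standard form: now 2*t**6/3 + 5*t*sin(t)/4 + 5*cos(t)/4.
Answer: 2*t**6/3 + 5*t*sin(t)/4 + 5*cos(t)/4.


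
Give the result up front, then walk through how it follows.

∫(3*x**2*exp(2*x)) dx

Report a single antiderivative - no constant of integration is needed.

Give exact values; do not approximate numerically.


The answer is 3*x**2*exp(2*x)/2 - 3*x*exp(2*x)/2 + 3*exp(2*x)/4.
Step 1. Integrate ∫(3*x**2*exp(2*x)) dx by parts with u = x**2, dv = (3*exp(2*x)) dx, so v = 3*exp(2*x)/2: now 3*x**2*exp(2*x)/2 + ∫(-3*x*exp(2*x)) dx.
Step 2. Integrate ∫(-3*x*exp(2*x)) dx by parts with u = x, dv = (-3*exp(2*x)) dx, so v = -3*exp(2*x)/2: now 3*x**2*exp(2*x)/2 - 3*x*exp(2*x)/2 + ∫(3*exp(2*x)/2) dx.
Step 3. Evaluate the standard form: now 3*x**2*exp(2*x)/2 - 3*x*exp(2*x)/2 + 3*exp(2*x)/4.
Answer: 3*x**2*exp(2*x)/2 - 3*x*exp(2*x)/2 + 3*exp(2*x)/4.


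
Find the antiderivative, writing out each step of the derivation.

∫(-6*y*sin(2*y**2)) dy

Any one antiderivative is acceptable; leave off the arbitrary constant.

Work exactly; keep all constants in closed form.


Step 1. Substitute u = y**2, turning ∫(-6*y*sin(2*y**2)) dy into ∫(-3*sin(2*u)) du: now ∫(-3*sin(2*u)) du.
Step 2. Evaluate the standard form: now 3*cos(2*u)/2.
Step 3. Substitute back u = y**2: now 3*cos(2*y**2)/2.
Answer: 3*cos(2*y**2)/2.


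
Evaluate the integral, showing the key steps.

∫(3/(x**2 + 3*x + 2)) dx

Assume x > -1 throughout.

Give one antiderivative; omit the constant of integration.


Step 1. Decompose ∫(3/(x**2 + 3*x + 2)) dx by partial fractions, 3/(x**2 + 3*x + 2) = -3/(x + 2) + 3/(x + 1): now ∫(3/(x + 1)) dx + ∫(-3/(x + 2)) dx.
Step 2. Evaluate the standard form [assuming x > -2]: now -3*log(x + 2) + ∫(3/(x + 1)) dx.
Step 3. Evaluate the standard form [assuming x > -1]: now 3*log(x + 1) - 3*log(x + 2).
Answer: 3*log(x + 1) - 3*log(x + 2).


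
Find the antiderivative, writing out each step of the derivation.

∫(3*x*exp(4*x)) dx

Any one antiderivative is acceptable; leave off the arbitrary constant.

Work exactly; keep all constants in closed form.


Step 1. Integrate ∫(3*x*exp(4*x)) dx by parts with u = x, dv = (3*exp(4*x)) dx, so v = 3*exp(4*x)/4: now 3*x*exp(4*x)/4 + ∫(-3*exp(4*x)/4) dx.
Step 2. Evaluate the standard form: now 3*x*exp(4*x)/4 - 3*exp(4*x)/16.
Answer: 3*x*exp(4*x)/4 - 3*exp(4*x)/16.


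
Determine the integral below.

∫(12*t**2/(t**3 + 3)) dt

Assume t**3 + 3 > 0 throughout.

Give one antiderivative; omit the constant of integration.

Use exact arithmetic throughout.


Answer: 4*log(t**3 + 3).


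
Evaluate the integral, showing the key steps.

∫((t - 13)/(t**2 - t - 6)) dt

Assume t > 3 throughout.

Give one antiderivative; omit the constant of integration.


Step 1. Decompose ∫((t - 13)/(t**2 - t - 6)) dt by partial fractions, (t - 13)/(t**2 - t - 6) = 3/(t + 2) - 2/(t - 3): now ∫(-2/(t - 3)) dt + ∫(3/(t + 2)) dt.
Step 2. Evaluate the standard form [assuming t > -2]: now 3*log(t + 2) + ∫(-2/(t - 3)) dt.
Step 3. Evaluate the standard form [assuming t > 3]: now -2*log(t - 3) + 3*log(t + 2).
Answer: -2*log(t - 3) + 3*log(t + 2).


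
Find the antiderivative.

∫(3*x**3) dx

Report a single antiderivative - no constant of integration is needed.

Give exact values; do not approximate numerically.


Answer: 3*x**4/4.


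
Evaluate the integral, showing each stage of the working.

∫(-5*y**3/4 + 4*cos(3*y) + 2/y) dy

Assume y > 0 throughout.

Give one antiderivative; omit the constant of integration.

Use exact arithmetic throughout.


Step 1. Rewrite: now ∫(2/y) dy + ∫(-5*y**3/4) dy + ∫(4*cos(3*y)) dy.
Step 2. Evaluate the standard form [assuming y > 0]: now 2*log(y) + ∫(-5*y**3/4) dy + ∫(4*cos(3*y)) dy.
Step 3. Evaluate the standard form: now 2*log(y) + 4*sin(3*y)/3 + ∫(-5*y**3/4) dy.
Step 4. Evaluate the standard form: now -5*y**4/16 + 2*log(y) + 4*sin(3*y)/3.
Answer: -5*y**4/16 + 2*log(y) + 4*sin(3*y)/3.


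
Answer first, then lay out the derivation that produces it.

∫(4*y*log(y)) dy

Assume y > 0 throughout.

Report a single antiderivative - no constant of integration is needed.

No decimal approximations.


The answer is 2*y**2*log(y) - y**2.
Step 1. Integrate ∫(4*y*log(y)) dy by parts with u = log(y), dv = (4*y) dy, so v = 2*y**2 [assuming y > 0]: now 2*y**2*log(y) + ∫(-2*y) dy.
Step 2. Evaluate the standard form: now 2*y**2*log(y) - y**2.
Answer: 2*y**2*log(y) - y**2.


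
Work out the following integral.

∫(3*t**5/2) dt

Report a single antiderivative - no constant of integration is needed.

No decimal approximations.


Answer: t**6/4.


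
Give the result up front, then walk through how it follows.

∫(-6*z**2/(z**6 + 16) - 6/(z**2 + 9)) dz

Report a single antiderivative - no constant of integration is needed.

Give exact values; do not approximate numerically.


The answer is -2*atan(z/3) - atan(z**3/4)/2.
Step 1. Rewrite: now ∫(-6*z**2/(z**6 + 16)) dz + ∫(-6/(z**2 + 9)) dz.
Step 2. Evaluate the standard form: now -2*atan(z/3) + ∫(-6*z**2/(z**6 + 16)) dz.
Step 3. Substitute u = z**3, turning ∫(-6*z**2/(z**6 + 16)) dz into ∫(-2/(u**2 + 16)) du: now -2*atan(z/3) + ∫(-2/(u**2 + 16)) du.
Step 4. Evaluate the standard form: now -atan(u/4)/2 - 2*atan(z/3).
Step 5. Substitute back u = z**3: now -2*atan(z/3) - atan(z**3/4)/2.
Answer: -2*atan(z/3) - atan(z**3/4)/2.


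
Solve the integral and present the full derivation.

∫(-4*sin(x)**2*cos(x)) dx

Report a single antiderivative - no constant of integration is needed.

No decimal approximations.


Step 1. Substitute u = sin(x), turning ∫(-4*sin(x)**2*cos(x)) dx into ∫(-4*u**2) du: now ∫(-4*u**2) du.
Step 2. Evaluate the standard form: now -4*u**3/3.
Step 3. Substitute back u = sin(x): now -4*sin(x)**3/3.
Answer: -4*sin(x)**3/3.


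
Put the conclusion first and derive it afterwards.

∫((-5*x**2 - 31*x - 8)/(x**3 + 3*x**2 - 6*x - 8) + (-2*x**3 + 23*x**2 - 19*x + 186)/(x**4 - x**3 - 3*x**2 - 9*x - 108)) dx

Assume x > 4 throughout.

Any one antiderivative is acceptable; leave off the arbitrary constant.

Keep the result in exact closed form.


The answer is 2*log(x - 4) - 5*log(x - 2) - 2*log(x + 1) - 4*log(x + 3) + 2*log(x + 4) + atan(x/3)/3.
Step 1. Rewrite: now ∫((-5*x**2 - 31*x - 8)/(x**3 + 3*x**2 - 6*x - 8)) dx + ∫((-2*x**3 + 23*x**2 - 19*x + 186)/(x**4 - x**3 - 3*x**2 - 9*x - 108)) dx.
Step 2. Decompose ∫((-2*x**3 + 23*x**2 - 19*x + 186)/(x**4 - x**3 - 3*x**2 - 9*x - 108)) dx by partial fractions, (-2*x**3 + 23*x**2 - 19*x + 186)/(x**4 - x**3 - 3*x**2 - 9*x - 108) = 1/(x**2 + 9) - 4/(x + 3) + 2/(x - 4): now ∫((-5*x**2 - 31*x - 8)/(x**3 + 3*x**2 - 6*x - 8)) dx + ∫(2/(x - 4)) dx + ∫(-4/(x + 3)) dx + ∫(1/(x**2 + 9)) dx.
Step 3. Evaluate the standard form [assuming x > -3]: now -4*log(x + 3) + ∫((-5*x**2 - 31*x - 8)/(x**3 + 3*x**2 - 6*x - 8)) dx + ∫(2/(x - 4)) dx + ∫(1/(x**2 + 9)) dx.
Step 4. Evaluate the standard form [assuming x > 4]: now 2*log(x - 4) - 4*log(x + 3) + ∫((-5*x**2 - 31*x - 8)/(x**3 + 3*x**2 - 6*x - 8)) dx + ∫(1/(x**2 + 9)) dx.
Step 5. Evaluate the standard form: now 2*log(x - 4) - 4*log(x + 3) + atan(x/3)/3 + ∫((-5*x**2 - 31*x - 8)/(x**3 + 3*x**2 - 6*x - 8)) dx.
Step 6. Decompose ∫((-5*x**2 - 31*x - 8)/(x**3 + 3*x**2 - 6*x - 8)) dx by partial fractions, (-5*x**2 - 31*x - 8)/(x**3 + 3*x**2 - 6*x - 8) = 2/(x + 4) - 2/(x + 1) - 5/(x - 2): now 2*log(x - 4) - 4*log(x + 3) + atan(x/3)/3 + ∫(-5/(x - 2)) dx + ∫(-2/(x + 1)) dx + ∫(2/(x + 4)) dx.
Step 7. Evaluate the standard form [assuming x > 2]: now 2*log(x - 4) - 5*log(x - 2) - 4*log(x + 3) + atan(x/3)/3 + ∫(-2/(x + 1)) dx + ∫(2/(x + 4)) dx.
Step 8. Evaluate the standard form [assuming x > -4]: now 2*log(x - 4) - 5*log(x - 2) - 4*log(x + 3) + 2*log(x + 4) + atan(x/3)/3 + ∫(-2/(x + 1)) dx.
Step 9. Evaluate the standard form [assuming x > -1]: now 2*log(x - 4) - 5*log(x - 2) - 2*log(x + 1) - 4*log(x + 3) + 2*log(x + 4) + atan(x/3)/3.
Answer: 2*log(x - 4) - 5*log(x - 2) - 2*log(x + 1) - 4*log(x + 3) + 2*log(x + 4) + atan(x/3)/3.


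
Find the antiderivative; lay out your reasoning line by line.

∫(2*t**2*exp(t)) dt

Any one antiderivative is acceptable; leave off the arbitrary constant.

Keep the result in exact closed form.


Step 1. Integrate ∫(2*t**2*exp(t)) dt by parts with u = t**2, dv = (2*exp(t)) dt, so v = 2*exp(t): now 2*t**2*exp(t) + ∫(-4*t*exp(t)) dt.
Step 2. Integrate ∫(-4*t*exp(t)) dt by parts with u = t, dv = (-4*exp(t)) dt, so v = -4*exp(t): now 2*t**2*exp(t) - 4*t*exp(t) + ∫(4*exp(t)) dt.
Step 3. Evaluate the standard form: now 2*t**2*exp(t) - 4*t*exp(t) + 4*exp(t).
Answer: 2*t**2*exp(t) - 4*t*exp(t) + 4*exp(t).


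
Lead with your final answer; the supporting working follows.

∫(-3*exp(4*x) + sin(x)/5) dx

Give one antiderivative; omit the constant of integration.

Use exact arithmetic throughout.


The answer is -3*exp(4*x)/4 - cos(x)/5.
Step 1. Rewrite: now ∫(-3*exp(4*x)) dx + ∫(sin(x)/5) dx.
Step 2. Evaluate the standard form: now -3*exp(4*x)/4 + ∫(sin(x)/5) dx.
Step 3. Evaluate the standard form: now -3*exp(4*x)/4 - cos(x)/5.
Answer: -3*exp(4*x)/4 - cos(x)/5.


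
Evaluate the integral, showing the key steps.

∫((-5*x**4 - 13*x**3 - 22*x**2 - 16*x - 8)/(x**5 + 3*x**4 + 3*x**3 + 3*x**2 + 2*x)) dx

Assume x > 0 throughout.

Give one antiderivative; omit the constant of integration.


Step 1. Decompose ∫((-5*x**4 - 13*x**3 - 22*x**2 - 16*x - 8)/(x**5 + 3*x**4 + 3*x**3 + 3*x**2 + 2*x)) dx by partial fractions, (-5*x**4 - 13*x**3 - 22*x**2 - 16*x - 8)/(x**5 + 3*x**4 + 3*x**3 + 3*x**2 + 2*x) = -3/(x**2 + 1) - 4/(x + 2) + 3/(x + 1) - 4/x: now ∫(-4/x) dx + ∫(3/(x + 1)) dx + ∫(-4/(x + 2)) dx + ∫(-3/(x**2 + 1)) dx.
Step 2. Evaluate the standard form [assuming x > -1]: now 3*log(x + 1) + ∫(-4/x) dx + ∫(-4/(x + 2)) dx + ∫(-3/(x**2 + 1)) dx.
Step 3. Evaluate the standard form [assuming x > 0]: now -4*log(x) + 3*log(x + 1) + ∫(-4/(x + 2)) dx + ∫(-3/(x**2 + 1)) dx.
Step 4. Evaluate the standard form [assuming x > -2]: now -4*log(x) + 3*log(x + 1) - 4*log(x + 2) + ∫(-3/(x**2 + 1)) dx.
Step 5. Evaluate the standard form: now -4*log(x) + 3*log(x + 1) - 4*log(x + 2) - 3*atan(x).
Answer: -4*log(x) + 3*log(x + 1) - 4*log(x + 2) - 3*atan(x).


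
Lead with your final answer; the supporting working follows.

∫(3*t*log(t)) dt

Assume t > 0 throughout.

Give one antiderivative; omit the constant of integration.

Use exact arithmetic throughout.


The answer is 3*t**2*log(t)/2 - 3*t**2/4.
Step 1. Integrate ∫(3*t*log(t)) dt by parts with u = log(t), dv = (3*t) dt, so v = 3*t**2/2 [assuming t > 0]: now 3*t**2*log(t)/2 + ∫(-3*t/2) dt.
Step 2. Evaluate the standard form: now 3*t**2*log(t)/2 - 3*t**2/4.
Answer: 3*t**2*log(t)/2 - 3*t**2/4.


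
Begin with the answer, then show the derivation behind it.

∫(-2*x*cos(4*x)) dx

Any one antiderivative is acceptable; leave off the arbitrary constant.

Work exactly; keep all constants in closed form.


The answer is -x*sin(4*x)/2 - cos(4*x)/8.
Step 1. Integrate ∫(-2*x*cos(4*x)) dx by parts with u = x, dv = (-2*cos(4*x)) dx, so v = -sin(4*x)/2: now -x*sin(4*x)/2 + ∫(sin(4*x)/2) dx.
Step 2. Evaluate the standard form: now -x*sin(4*x)/2 - cos(4*x)/8.
Answer: -x*sin(4*x)/2 - cos(4*x)/8.


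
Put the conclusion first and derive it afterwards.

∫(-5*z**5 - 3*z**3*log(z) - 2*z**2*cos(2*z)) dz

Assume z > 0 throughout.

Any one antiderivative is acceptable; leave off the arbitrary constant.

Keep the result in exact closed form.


The answer is -5*z**6/6 - 3*z**4*log(z)/4 + 3*z**4/16 - z**2*sin(2*z) - z*cos(2*z) + sin(2*z)/2.
Step 1. Rewrite: now ∫(-5*z**5) dz + ∫(-2*z**2*cos(2*z)) dz + ∫(-3*z**3*log(z)) dz.
Step 2. Integrate ∫(-2*z**2*cos(2*z)) dz by parts with u = z**2, dv = (-2*cos(2*z)) dz, so v = -sin(2*z): now -z**2*sin(2*z) + ∫(-5*z**5) dz + ∫(2*z*sin(2*z)) dz + ∫(-3*z**3*log(z)) dz.
Step 3. Integrate ∫(2*z*sin(2*z)) dz by parts with u = z, dv = (2*sin(2*z)) dz, so v = -cos(2*z): now -z**2*sin(2*z) - z*cos(2*z) + ∫(-5*z**5) dz + ∫(-3*z**3*log(z)) dz + ∫(cos(2*z)) dz.
Step 4. Evaluate the standard form: now -z**2*sin(2*z) - z*cos(2*z) + sin(2*z)/2 + ∫(-5*z**5) dz + ∫(-3*z**3*log(z)) dz.
Step 5. Evaluate the standard form: now -5*z**6/6 - z**2*sin(2*z) - z*cos(2*z) + sin(2*z)/2 + ∫(-3*z**3*log(z)) dz.
Step 6. Integrate ∫(-3*z**3*log(z)) dz by parts with u = log(z), dv = (-3*z**3) dz, so v = -3*z**4/4 [assuming z > 0]: now -5*z**6/6 - 3*z**4*log(z)/4 - z**2*sin(2*z) - z*cos(2*z) + sin(2*z)/2 + ∫(3*z**3/4) dz.
Step 7. Evaluate the standard form: now -5*z**6/6 - 3*z**4*log(z)/4 + 3*z**4/16 - z**2*sin(2*z) - z*cos(2*z) + sin(2*z)/2.
Answer: -5*z**6/6 - 3*z**4*log(z)/4 + 3*z**4/16 - z**2*sin(2*z) - z*cos(2*z) + sin(2*z)/2.


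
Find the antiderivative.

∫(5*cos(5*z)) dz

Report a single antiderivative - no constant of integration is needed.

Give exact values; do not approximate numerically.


Answer: sin(5*z).


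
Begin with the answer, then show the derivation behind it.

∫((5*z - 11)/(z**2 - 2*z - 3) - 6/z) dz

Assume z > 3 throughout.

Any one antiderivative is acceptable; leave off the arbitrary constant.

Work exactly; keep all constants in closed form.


The answer is -6*log(z) + log(z - 3) + 4*log(z + 1).
Step 1. Rewrite: now ∫(-6/z) dz + ∫((5*z - 11)/(z**2 - 2*z - 3)) dz.
Step 2. Decompose ∫((5*z - 11)/(z**2 - 2*z - 3)) dz by partial fractions, (5*z - 11)/(z**2 - 2*z - 3) = 4/(z + 1) + 1/(z - 3): now ∫(-6/z) dz + ∫(1/(z - 3)) dz + ∫(4/(z + 1)) dz.
Step 3. Evaluate the standard form [assuming z > 3]: now log(z - 3) + ∫(-6/z) dz + ∫(4/(z + 1)) dz.
Step 4. Evaluate the standard form [assuming z > -1]: now log(z - 3) + 4*log(z + 1) + ∫(-6/z) dz.
Step 5. Evaluate the standard form [assuming z > 0]: now -6*log(z) + log(z - 3) + 4*log(z + 1).
Answer: -6*log(z) + log(z - 3) + 4*log(z + 1).


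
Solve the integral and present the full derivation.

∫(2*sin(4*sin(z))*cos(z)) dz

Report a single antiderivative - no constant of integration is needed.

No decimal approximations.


Step 1. Substitute u = sin(z), turning ∫(2*sin(4*sin(z))*cos(z)) dz into ∫(2*sin(4*u)) du: now ∫(2*sin(4*u)) du.
Step 2. Evaluate the standard form: now -cos(4*u)/2.
Step 3. Substitute back u = sin(z): now -cos(4*sin(z))/2.
Answer: -cos(4*sin(z))/2.


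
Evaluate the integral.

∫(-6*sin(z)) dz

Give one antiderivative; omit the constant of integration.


Answer: 6*cos(z).


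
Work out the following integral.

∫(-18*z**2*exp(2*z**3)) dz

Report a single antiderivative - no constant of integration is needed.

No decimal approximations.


Answer: -3*exp(2*z**3).


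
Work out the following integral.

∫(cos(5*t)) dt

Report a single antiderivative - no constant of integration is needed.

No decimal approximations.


Answer: sin(5*t)/5.


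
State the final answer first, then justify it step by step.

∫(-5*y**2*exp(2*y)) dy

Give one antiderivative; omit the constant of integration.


The answer is -5*y**2*exp(2*y)/2 + 5*y*exp(2*y)/2 - 5*exp(2*y)/4.
Step 1. Integrate ∫(-5*y**2*exp(2*y)) dy by parts with u = y**2, dv = (-5*exp(2*y)) dy, so v = -5*exp(2*y)/2: now -5*y**2*exp(2*y)/2 + ∫(5*y*exp(2*y)) dy.
Step 2. Integrate ∫(5*y*exp(2*y)) dy by parts with u = y, dv = (5*exp(2*y)) dy, so v = 5*exp(2*y)/2: now -5*y**2*exp(2*y)/2 + 5*y*exp(2*y)/2 + ∫(-5*exp(2*y)/2) dy.
Step 3. Evaluate the standard form: now -5*y**2*exp(2*y)/2 + 5*y*exp(2*y)/2 - 5*exp(2*y)/4.
Answer: -5*y**2*exp(2*y)/2 + 5*y*exp(2*y)/2 - 5*exp(2*y)/4.


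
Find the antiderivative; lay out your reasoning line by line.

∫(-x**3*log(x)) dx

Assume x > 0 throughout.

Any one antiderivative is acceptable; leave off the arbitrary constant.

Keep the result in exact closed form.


Step 1. Integrate ∫(-x**3*log(x)) dx by parts with u = log(x), dv = (-x**3) dx, so v = -x**4/4 [assuming x > 0]: now -x**4*log(x)/4 + ∫(x**3/4) dx.
Step 2. Evaluate the standard form: now -x**4*log(x)/4 + x**4/16.
Answer: -x**4*log(x)/4 + x**4/16.


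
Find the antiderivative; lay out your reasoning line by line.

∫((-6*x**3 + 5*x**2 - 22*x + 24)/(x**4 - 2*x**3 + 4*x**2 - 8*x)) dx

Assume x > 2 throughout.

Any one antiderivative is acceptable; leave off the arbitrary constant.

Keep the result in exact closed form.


Step 1. Decompose ∫((-6*x**3 + 5*x**2 - 22*x + 24)/(x**4 - 2*x**3 + 4*x**2 - 8*x)) dx by partial fractions, (-6*x**3 + 5*x**2 - 22*x + 24)/(x**4 - 2*x**3 + 4*x**2 - 8*x) = -1/(x**2 + 4) - 3/(x - 2) - 3/x: now ∫(-3/x) dx + ∫(-3/(x - 2)) dx + ∫(-1/(x**2 + 4)) dx.
Step 2. Evaluate the standard form [assuming x > 2]: now -3*log(x - 2) + ∫(-3/x) dx + ∫(-1/(x**2 + 4)) dx.
Step 3. Evaluate the standard form [assuming x > 0]: now -3*log(x) - 3*log(x - 2) + ∫(-1/(x**2 + 4)) dx.
Step 4. Evaluate the standard form: now -3*log(x) - 3*log(x - 2) - atan(x/2)/2.
Answer: -3*log(x) - 3*log(x - 2) - atan(x/2)/2.


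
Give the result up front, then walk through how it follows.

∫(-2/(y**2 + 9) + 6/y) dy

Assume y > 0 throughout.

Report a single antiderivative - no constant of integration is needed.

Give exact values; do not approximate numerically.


The answer is 6*log(y) - 2*atan(y/3)/3.
Step 1. Rewrite: now ∫(6/y) dy + ∫(-2/(y**2 + 9)) dy.
Step 2. Evaluate the standard form: now -2*atan(y/3)/3 + ∫(6/y) dy.
Step 3. Evaluate the standard form [assuming y > 0]: now 6*log(y) - 2*atan(y/3)/3.
Answer: 6*log(y) - 2*atan(y/3)/3.


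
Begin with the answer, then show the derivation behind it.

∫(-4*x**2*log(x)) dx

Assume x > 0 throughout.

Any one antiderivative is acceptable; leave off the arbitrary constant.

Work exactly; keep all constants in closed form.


The answer is -4*x**3*log(x)/3 + 4*x**3/9.
Step 1. Integrate ∫(-4*x**2*log(x)) dx by parts with u = log(x), dv = (-4*x**2) dx, so v = -4*x**3/3 [assuming x > 0]: now -4*x**3*log(x)/3 + ∫(4*x**2/3) dx.
Step 2. Evaluate the standard form: now -4*x**3*log(x)/3 + 4*x**3/9.
Answer: -4*x**3*log(x)/3 + 4*x**3/9.


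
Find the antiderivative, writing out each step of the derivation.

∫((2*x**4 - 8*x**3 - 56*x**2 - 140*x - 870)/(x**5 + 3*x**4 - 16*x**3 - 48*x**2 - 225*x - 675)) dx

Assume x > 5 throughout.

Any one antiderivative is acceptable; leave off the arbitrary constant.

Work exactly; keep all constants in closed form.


Step 1. Decompose ∫((2*x**4 - 8*x**3 - 56*x**2 - 140*x - 870)/(x**5 + 3*x**4 - 16*x**3 - 48*x**2 - 225*x - 675)) dx by partial fractions, (2*x**4 - 8*x**3 - 56*x**2 - 140*x - 870)/(x**5 + 3*x**4 - 16*x**3 - 48*x**2 - 225*x - 675) = 2/(x**2 + 9) + 1/(x + 5) + 2/(x + 3) - 1/(x - 5): now ∫(-1/(x - 5)) dx + ∫(2/(x + 3)) dx + ∫(1/(x + 5)) dx + ∫(2/(x**2 + 9)) dx.
Step 2. Evaluate the standard form [assuming x > -3]: now 2*log(x + 3) + ∫(-1/(x - 5)) dx + ∫(1/(x + 5)) dx + ∫(2/(x**2 + 9)) dx.
Step 3. Evaluate the standard form [assuming x > 5]: now -log(x - 5) + 2*log(x + 3) + ∫(1/(x + 5)) dx + ∫(2/(x**2 + 9)) dx.
Step 4. Evaluate the standard form [assuming x > -5]: now -log(x - 5) + 2*log(x + 3) + log(x + 5) + ∫(2/(x**2 + 9)) dx.
Step 5. Evaluate the standard form: now -log(x - 5) + 2*log(x + 3) + log(x + 5) + 2*atan(x/3)/3.
Answer: -log(x - 5) + 2*log(x + 3) + log(x + 5) + 2*atan(x/3)/3.


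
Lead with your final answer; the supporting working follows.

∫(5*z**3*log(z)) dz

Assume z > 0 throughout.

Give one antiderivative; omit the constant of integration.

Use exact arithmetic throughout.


The answer is 5*z**4*log(z)/4 - 5*z**4/16.
Step 1. Integrate ∫(5*z**3*log(z)) dz by parts with u = log(z), dv = (5*z**3) dz, so v = 5*z**4/4 [assuming z > 0]: now 5*z**4*log(z)/4 + ∫(-5*z**3/4) dz.
Step 2. Evaluate the standard form: now 5*z**4*log(z)/4 - 5*z**4/16.
Answer: 5*z**4*log(z)/4 - 5*z**4/16.


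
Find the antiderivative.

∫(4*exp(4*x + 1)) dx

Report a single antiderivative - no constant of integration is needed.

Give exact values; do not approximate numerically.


Answer: exp(4*x + 1).
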